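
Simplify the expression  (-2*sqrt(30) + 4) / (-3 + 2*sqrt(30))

(-108 + 2*sqrt(30))/111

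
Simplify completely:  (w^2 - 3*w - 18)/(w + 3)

Factor: w^2 - 3*w - 18 = (w + 3)*(w - 6)
Cancel the common factor (w + 3).

w - 6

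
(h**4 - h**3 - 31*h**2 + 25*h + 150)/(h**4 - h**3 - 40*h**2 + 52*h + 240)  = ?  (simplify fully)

Factor: h**4 - h**3 - 31*h**2 + 25*h + 150 = (h - 3)*(h - 5)*(h + 2)*(h + 5);  h**4 - h**3 - 40*h**2 + 52*h + 240 = (h + 6)*(h - 4)*(h + 2)*(h - 5)
Cancel the common factors (h + 2), (h - 5).

(h**2 + 2*h - 15)/(h**2 + 2*h - 24)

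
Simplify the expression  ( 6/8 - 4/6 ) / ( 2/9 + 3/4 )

Numerator: 6/8 - 4/6 = 1/12
Denominator: 2/9 + 3/4 = 35/36
Divide: (1/12) · (36/35) = 3/35

3/35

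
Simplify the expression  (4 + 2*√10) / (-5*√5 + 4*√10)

(20*√5 + 16*√10 + 50*√2 + 80)/35

Multiply numerator and denominator by 5*√5 + 4*√10.
Denominator becomes 35; numerator becomes 20*√5 + 16*√10 + 50*√2 + 80.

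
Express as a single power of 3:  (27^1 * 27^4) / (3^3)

27^1 = 3^3; 27^4 = 3^12; 3^3 = 3^3
Combine exponents: 3^12

3^12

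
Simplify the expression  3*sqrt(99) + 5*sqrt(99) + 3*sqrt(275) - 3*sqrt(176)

3*sqrt(99) = 9*sqrt(11); 5*sqrt(99) = 15*sqrt(11); 3*sqrt(275) = 15*sqrt(11); 3*sqrt(176) = 12*sqrt(11)
Combine: (9 + 15 + 15 - 12)·sqrt(11) = 27*sqrt(11)

27*sqrt(11)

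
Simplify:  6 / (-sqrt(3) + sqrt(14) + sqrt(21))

(-48*sqrt(3) - 6*sqrt(21) + 15*sqrt(14) + 63*sqrt(2))/38

Group as (sqrt(14) + sqrt(21)) - sqrt(3); multiply by (sqrt(14) + sqrt(21)) + sqrt(3), then rationalise the remaining surd.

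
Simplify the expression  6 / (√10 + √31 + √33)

(-√10230 + 4*√33 + 6*√31 + 27*√10)/98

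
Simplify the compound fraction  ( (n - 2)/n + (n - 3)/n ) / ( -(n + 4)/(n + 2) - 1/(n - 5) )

Numerator: (n - 2)/n + (n - 3)/n = (2*n - 5)/n
Denominator: -(n + 4)/(n + 2) - 1/(n - 5) = (-n^2 + 18)/(n^2 - 3*n - 10)
Divide: ((2*n - 5)/n) · ((n^2 - 3*n - 10)/(-n^2 + 18)) = (-2*n^3 + 11*n^2 + 5*n - 50)/(n^3 - 18*n)

(-2*n^3 + 11*n^2 + 5*n - 50)/(n^3 - 18*n)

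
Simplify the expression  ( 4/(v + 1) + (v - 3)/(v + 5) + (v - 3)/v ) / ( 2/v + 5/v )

Numerator: 4/(v + 1) + (v - 3)/(v + 5) + (v - 3)/v = (2*v^3 + 5*v^2 + 4*v - 15)/(v^3 + 6*v^2 + 5*v)
Denominator: 2/v + 5/v = 7/v
Divide: ((2*v^3 + 5*v^2 + 4*v - 15)/(v^3 + 6*v^2 + 5*v)) · (v/7) = (2*v^3 + 5*v^2 + 4*v - 15)/(7*v^2 + 42*v + 35)

(2*v^3 + 5*v^2 + 4*v - 15)/(7*v^2 + 42*v + 35)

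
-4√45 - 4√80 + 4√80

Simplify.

4√45 = 12*√5; 4√80 = 16*√5; 4√80 = 16*√5
Combine: (-12 - 16 + 16)·√5 = -12*√5

-12*√5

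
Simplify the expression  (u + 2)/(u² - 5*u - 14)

1/(u - 7)

Factor: u² - 5*u - 14 = (u + 2)·(u - 7)
Cancel the common factor (u + 2).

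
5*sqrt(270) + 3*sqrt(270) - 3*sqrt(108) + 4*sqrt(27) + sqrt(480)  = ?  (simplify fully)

5*sqrt(270) = 15*sqrt(30); 3*sqrt(270) = 9*sqrt(30); 3*sqrt(108) = 18*sqrt(3); 4*sqrt(27) = 12*sqrt(3); sqrt(480) = 4*sqrt(30)

-6*sqrt(3) + 28*sqrt(30)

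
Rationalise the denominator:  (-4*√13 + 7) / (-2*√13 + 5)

(2*√13 + 23)/9

Multiply numerator and denominator by 5 + 2*√13.
Denominator becomes -27; numerator becomes -69 - 6*√13.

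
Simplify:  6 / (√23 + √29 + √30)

Group as (√29 + √30) + √23; multiply by (√29 + √30) - √23, then rationalise the remaining surd.

(-√20010 + 11*√30 + 12*√29 + 18*√23)/182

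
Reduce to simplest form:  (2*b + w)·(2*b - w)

Product of conjugates: (P+Q)(P-Q) = P^2 - Q^2.

4*b² - w²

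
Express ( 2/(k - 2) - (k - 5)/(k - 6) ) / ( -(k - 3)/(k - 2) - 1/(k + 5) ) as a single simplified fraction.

Numerator: 2/(k - 2) - (k - 5)/(k - 6) = (-k^2 + 9*k - 22)/(k^2 - 8*k + 12)
Denominator: -(k - 3)/(k - 2) - 1/(k + 5) = (-k^2 - 3*k + 17)/(k^2 + 3*k - 10)
Divide: ((-k^2 + 9*k - 22)/(k^2 - 8*k + 12)) · ((k^2 + 3*k - 10)/(-k^2 - 3*k + 17)) = (k^3 - 4*k^2 - 23*k + 110)/(k^3 - 3*k^2 - 35*k + 102)

(k^3 - 4*k^2 - 23*k + 110)/(k^3 - 3*k^2 - 35*k + 102)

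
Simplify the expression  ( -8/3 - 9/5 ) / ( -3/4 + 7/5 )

-268/39

Numerator: -8/3 - 9/5 = -67/15
Denominator: -3/4 + 7/5 = 13/20
Divide: (-67/15) · (20/13) = -268/39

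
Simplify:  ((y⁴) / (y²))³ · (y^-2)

y⁴

Inside the bracket: y²
Raise to the power 3: y⁶
Multiply by (y^-2): add exponents.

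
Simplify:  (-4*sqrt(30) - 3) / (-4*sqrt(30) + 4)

Multiply numerator and denominator by 4 + 4*sqrt(30).
Denominator becomes -464; numerator becomes -492 - 28*sqrt(30).

(7*sqrt(30) + 123)/116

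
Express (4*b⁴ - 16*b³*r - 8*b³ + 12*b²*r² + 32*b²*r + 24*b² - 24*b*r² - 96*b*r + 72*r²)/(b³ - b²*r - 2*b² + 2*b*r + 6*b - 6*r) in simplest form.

Factor: 4*b⁴ - 16*b³*r - 8*b³ + 12*b²*r² + 32*b²*r + 24*b² - 24*b*r² - 96*b*r + 72*r² = 4·(b² - 2*b + 6)·(b - r)·(b - 3*r);  b³ - b²*r - 2*b² + 2*b*r + 6*b - 6*r = (b - r)·(b² - 2*b + 6)
Cancel the common factors (b² - 2*b + 6), (b - r).

4*b - 12*r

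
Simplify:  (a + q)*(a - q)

Product of conjugates: (P+Q)(P-Q) = P^2 - Q^2.

a^2 - q^2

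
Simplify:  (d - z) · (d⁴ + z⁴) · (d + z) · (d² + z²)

d⁸ - z⁸

Telescope via difference of squares: (d+z)(d-z) = d² - z², then repeat with the next factor.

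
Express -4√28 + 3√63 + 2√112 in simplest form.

4√28 = 8*√7; 3√63 = 9*√7; 2√112 = 8*√7
Combine: (-8 + 9 + 8)·√7 = 9*√7

9*√7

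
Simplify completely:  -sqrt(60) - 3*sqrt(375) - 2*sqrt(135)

sqrt(60) = 2*sqrt(15); 3*sqrt(375) = 15*sqrt(15); 2*sqrt(135) = 6*sqrt(15)
Combine: (-2 - 15 - 6)·sqrt(15) = -23*sqrt(15)

-23*sqrt(15)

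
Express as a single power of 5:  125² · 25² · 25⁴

5^18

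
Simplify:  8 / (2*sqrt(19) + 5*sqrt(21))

Multiply numerator and denominator by -5*sqrt(21) + 2*sqrt(19).
Denominator becomes -449; numerator becomes -40*sqrt(21) + 16*sqrt(19).

(-16*sqrt(19) + 40*sqrt(21))/449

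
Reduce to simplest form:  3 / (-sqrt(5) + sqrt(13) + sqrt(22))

Group as (sqrt(13) + sqrt(22)) - sqrt(5); multiply by (sqrt(13) + sqrt(22)) + sqrt(5), then rationalise the remaining surd.

(-45*sqrt(5) - 6*sqrt(22) + 21*sqrt(13) + 3*sqrt(1430))/122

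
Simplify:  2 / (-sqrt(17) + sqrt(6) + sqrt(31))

Group as (sqrt(6) + sqrt(31)) - sqrt(17); multiply by (sqrt(6) + sqrt(31)) + sqrt(17), then rationalise the remaining surd.

(-10*sqrt(17) - 4*sqrt(31) + 21*sqrt(6) + sqrt(3162))/86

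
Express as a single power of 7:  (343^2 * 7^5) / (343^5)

7^(-4)

343^2 = 7^6; 7^5 = 7^5; 343^5 = 7^15
Combine exponents: 7^(-4)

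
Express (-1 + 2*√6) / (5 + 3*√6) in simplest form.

(-13*√6 + 41)/29

Multiply numerator and denominator by -3*√6 + 5.
Denominator becomes -29; numerator becomes -41 + 13*√6.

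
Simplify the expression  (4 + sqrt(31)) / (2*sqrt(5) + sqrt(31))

Multiply numerator and denominator by -2*sqrt(5) + sqrt(31).
Denominator becomes 11; numerator becomes -2*sqrt(155) - 8*sqrt(5) + 4*sqrt(31) + 31.

(-2*sqrt(155) - 8*sqrt(5) + 4*sqrt(31) + 31)/11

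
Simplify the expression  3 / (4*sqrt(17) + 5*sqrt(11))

-4*sqrt(17) + 5*sqrt(11)

Multiply numerator and denominator by -4*sqrt(17) + 5*sqrt(11).
Denominator becomes 3; numerator becomes -12*sqrt(17) + 15*sqrt(11).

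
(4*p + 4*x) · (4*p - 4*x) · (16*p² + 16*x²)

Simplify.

Pair the conjugate factors: ((4*p)+(4*x))((4*p)-(4*x)) = 16*p² - 16*x², then repeat with the next factor.

256*p⁴ - 256*x⁴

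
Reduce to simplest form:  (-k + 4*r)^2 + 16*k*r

(k + 4*r)^2

Expand the square and combine the 16*k*r term.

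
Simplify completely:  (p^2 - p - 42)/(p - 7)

p + 6

Factor: p^2 - p - 42 = (p + 6)*(p - 7)
Cancel the common factor (p - 7).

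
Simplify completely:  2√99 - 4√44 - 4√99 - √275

-19*√11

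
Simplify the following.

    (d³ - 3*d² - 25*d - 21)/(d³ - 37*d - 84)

(d + 1)/(d + 4)

Factor: d³ - 3*d² - 25*d - 21 = (d + 1)·(d - 7)·(d + 3);  d³ - 37*d - 84 = (d - 7)·(d + 4)·(d + 3)
Cancel the common factors (d + 3), (d - 7).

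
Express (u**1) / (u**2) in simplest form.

Quotient: (u**-1)

1/u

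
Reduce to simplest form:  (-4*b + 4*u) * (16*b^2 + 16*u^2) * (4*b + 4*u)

((4*u)+(4*b))((4*u)-(4*b)) = -16*b^2 + 16*u^2; continue pairing.

-256*b^4 + 256*u^4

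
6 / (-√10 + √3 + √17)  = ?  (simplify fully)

Group as (√3 + √17) - √10; multiply by (√3 + √17) + √10, then rationalise the remaining surd.

(-15*√10 - 6*√17 + 36*√3 + 3*√510)/26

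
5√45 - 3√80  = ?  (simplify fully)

5√45 = 15*√5; 3√80 = 12*√5
Combine: (15 - 12)·√5 = 3*√5

3*√5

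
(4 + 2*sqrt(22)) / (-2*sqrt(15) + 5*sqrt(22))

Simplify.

Multiply numerator and denominator by 2*sqrt(15) + 5*sqrt(22).
Denominator becomes 490; numerator becomes 8*sqrt(15) + 4*sqrt(330) + 20*sqrt(22) + 220.

(4*sqrt(15) + 2*sqrt(330) + 10*sqrt(22) + 110)/245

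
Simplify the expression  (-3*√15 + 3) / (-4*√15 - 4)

(-3*√15 + 24)/28

Multiply numerator and denominator by -4 + 4*√15.
Denominator becomes -224; numerator becomes -192 + 24*√15.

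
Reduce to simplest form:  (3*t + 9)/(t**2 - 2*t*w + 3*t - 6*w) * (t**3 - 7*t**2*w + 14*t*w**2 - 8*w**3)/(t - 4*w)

Factor: 3*t + 9 = 3*(t + 3);  t**2 - 2*t*w + 3*t - 6*w = (t + 3)*(t - 2*w);  t**3 - 7*t**2*w + 14*t*w**2 - 8*w**3 = (t - w)*(t - 2*w)*(t - 4*w)
Cancel the common factors (t + 3), (t - 4*w), (t - 2*w).

3*t - 3*w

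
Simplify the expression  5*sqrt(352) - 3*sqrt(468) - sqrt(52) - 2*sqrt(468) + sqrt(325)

5*sqrt(352) = 20*sqrt(22); 3*sqrt(468) = 18*sqrt(13); sqrt(52) = 2*sqrt(13); 2*sqrt(468) = 12*sqrt(13); sqrt(325) = 5*sqrt(13)

-27*sqrt(13) + 20*sqrt(22)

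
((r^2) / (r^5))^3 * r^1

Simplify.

Inside the bracket: (r^-3)
Raise to the power 3: (r^-9)
Multiply by r^1: add exponents.

r^(-8)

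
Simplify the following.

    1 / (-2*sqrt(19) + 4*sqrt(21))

Multiply numerator and denominator by 2*sqrt(19) + 4*sqrt(21).
Denominator becomes 260; numerator becomes 2*sqrt(19) + 4*sqrt(21).

(sqrt(19) + 2*sqrt(21))/130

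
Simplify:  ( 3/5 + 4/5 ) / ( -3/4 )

Numerator: 3/5 + 4/5 = 7/5
Denominator: -3/4 = -3/4
Divide: (7/5) · (-4/3) = -28/15

-28/15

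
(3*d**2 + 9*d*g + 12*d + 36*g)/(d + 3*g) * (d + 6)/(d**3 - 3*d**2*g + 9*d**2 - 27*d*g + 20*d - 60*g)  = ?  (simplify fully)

Factor: 3*d**2 + 9*d*g + 12*d + 36*g = 3*(d + 3*g)*(d + 4);  d**3 - 3*d**2*g + 9*d**2 - 27*d*g + 20*d - 60*g = (d + 4)*(d - 3*g)*(d + 5)
Cancel the common factors (d + 3*g), (d + 4).

(3*d + 18)/(d**2 - 3*d*g + 5*d - 15*g)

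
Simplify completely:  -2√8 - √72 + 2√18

-4*√2

2√8 = 4*√2; √72 = 6*√2; 2√18 = 6*√2
Combine: (-4 - 6 + 6)·√2 = -4*√2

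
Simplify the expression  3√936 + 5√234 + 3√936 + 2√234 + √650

62*√26

3√936 = 18*√26; 5√234 = 15*√26; 3√936 = 18*√26; 2√234 = 6*√26; √650 = 5*√26
Combine: (18 + 15 + 18 + 6 + 5)·√26 = 62*√26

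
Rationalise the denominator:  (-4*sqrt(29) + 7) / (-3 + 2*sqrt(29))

Multiply numerator and denominator by -2*sqrt(29) - 3.
Denominator becomes -107; numerator becomes -2*sqrt(29) + 211.

(-211 + 2*sqrt(29))/107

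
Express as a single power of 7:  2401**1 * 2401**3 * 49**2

2401**1 = 7**4; 2401**3 = 7**12; 49**2 = 7**4
Combine exponents: 7**20

7**20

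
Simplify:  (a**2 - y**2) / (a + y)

Difference of squares: factor out (a + y).

a - y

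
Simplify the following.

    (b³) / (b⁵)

b^(-2)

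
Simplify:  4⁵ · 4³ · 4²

2^20

4⁵ = 2^10; 4³ = 2^6; 4² = 2^4
Combine exponents: 2^20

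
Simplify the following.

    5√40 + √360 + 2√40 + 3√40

26*√10

5√40 = 10*√10; √360 = 6*√10; 2√40 = 4*√10; 3√40 = 6*√10
Combine: (10 + 6 + 4 + 6)·√10 = 26*√10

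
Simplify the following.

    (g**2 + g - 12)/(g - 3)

Factor: g**2 + g - 12 = (g - 3)*(g + 4)
Cancel the common factor (g - 3).

g + 4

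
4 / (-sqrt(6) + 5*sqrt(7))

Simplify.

Multiply numerator and denominator by sqrt(6) + 5*sqrt(7).
Denominator becomes 169; numerator becomes 4*sqrt(6) + 20*sqrt(7).

(4*sqrt(6) + 20*sqrt(7))/169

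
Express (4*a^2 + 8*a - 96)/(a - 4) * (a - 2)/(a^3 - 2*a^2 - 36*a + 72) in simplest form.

Factor: 4*a^2 + 8*a - 96 = 4*(a - 4)*(a + 6);  a^3 - 2*a^2 - 36*a + 72 = (a - 6)*(a + 6)*(a - 2)
Cancel the common factors (a + 6), (a - 2), (a - 4).

4/(a - 6)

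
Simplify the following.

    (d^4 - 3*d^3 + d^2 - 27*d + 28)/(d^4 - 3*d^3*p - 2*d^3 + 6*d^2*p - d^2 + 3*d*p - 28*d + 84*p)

(-d + 1)/(-d + 3*p)

Factor: d^4 - 3*d^3 + d^2 - 27*d + 28 = (d - 4)*(d - 1)*(d^2 + 2*d + 7);  d^4 - 3*d^3*p - 2*d^3 + 6*d^2*p - d^2 + 3*d*p - 28*d + 84*p = (d - 4)*(d - 3*p)*(d^2 + 2*d + 7)
Cancel the common factors (d^2 + 2*d + 7), (d - 4).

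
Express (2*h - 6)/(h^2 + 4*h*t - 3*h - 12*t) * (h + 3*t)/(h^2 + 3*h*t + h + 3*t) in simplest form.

2/(h^2 + 4*h*t + h + 4*t)

Factor: 2*h - 6 = 2*(h - 3);  h^2 + 4*h*t - 3*h - 12*t = (h + 4*t)*(h - 3);  h^2 + 3*h*t + h + 3*t = (h + 3*t)*(h + 1)
Cancel the common factors (h - 3), (h + 3*t).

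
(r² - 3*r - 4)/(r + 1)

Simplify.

r - 4

Factor: r² - 3*r - 4 = (r + 1)·(r - 4)
Cancel the common factor (r + 1).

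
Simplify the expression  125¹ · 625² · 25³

125¹ = 5^3; 625² = 5^8; 25³ = 5^6
Combine exponents: 5^17

5^17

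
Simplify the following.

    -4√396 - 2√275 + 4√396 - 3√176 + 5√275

4√396 = 24*√11; 2√275 = 10*√11; 4√396 = 24*√11; 3√176 = 12*√11; 5√275 = 25*√11
Combine: (-24 - 10 + 24 - 12 + 25)·√11 = 3*√11

3*√11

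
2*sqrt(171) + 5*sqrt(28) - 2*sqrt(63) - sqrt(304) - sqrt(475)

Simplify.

-3*sqrt(19) + 4*sqrt(7)

2*sqrt(171) = 6*sqrt(19); 5*sqrt(28) = 10*sqrt(7); 2*sqrt(63) = 6*sqrt(7); sqrt(304) = 4*sqrt(19); sqrt(475) = 5*sqrt(19)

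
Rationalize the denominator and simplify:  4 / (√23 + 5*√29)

(-2*√23 + 10*√29)/351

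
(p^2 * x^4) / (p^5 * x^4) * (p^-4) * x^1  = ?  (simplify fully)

x/p^7

Quotient: (p^-3)
Multiply by (p^-4) * x^1: add exponents.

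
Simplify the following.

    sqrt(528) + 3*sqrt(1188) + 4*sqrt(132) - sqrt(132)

28*sqrt(33)

sqrt(528) = 4*sqrt(33); 3*sqrt(1188) = 18*sqrt(33); 4*sqrt(132) = 8*sqrt(33); sqrt(132) = 2*sqrt(33)
Combine: (4 + 18 + 8 - 2)·sqrt(33) = 28*sqrt(33)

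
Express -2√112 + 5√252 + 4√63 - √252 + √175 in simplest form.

2√112 = 8*√7; 5√252 = 30*√7; 4√63 = 12*√7; √252 = 6*√7; √175 = 5*√7
Combine: (-8 + 30 + 12 - 6 + 5)·√7 = 33*√7

33*√7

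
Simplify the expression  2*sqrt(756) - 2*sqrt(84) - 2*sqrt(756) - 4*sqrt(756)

2*sqrt(756) = 12*sqrt(21); 2*sqrt(84) = 4*sqrt(21); 2*sqrt(756) = 12*sqrt(21); 4*sqrt(756) = 24*sqrt(21)
Combine: (12 - 4 - 12 - 24)·sqrt(21) = -28*sqrt(21)

-28*sqrt(21)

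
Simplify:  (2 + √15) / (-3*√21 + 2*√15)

Multiply numerator and denominator by 2*√15 + 3*√21.
Denominator becomes -129; numerator becomes 4*√15 + 6*√21 + 30 + 9*√35.

(-9*√35 - 30 - 6*√21 - 4*√15)/129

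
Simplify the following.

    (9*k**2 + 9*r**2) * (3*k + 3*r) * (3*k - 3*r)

((3*k)+(3*r))((3*k)-(3*r)) = 9*k**2 - 9*r**2; continue pairing.

81*k**4 - 81*r**4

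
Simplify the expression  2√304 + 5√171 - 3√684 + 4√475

2√304 = 8*√19; 5√171 = 15*√19; 3√684 = 18*√19; 4√475 = 20*√19
Combine: (8 + 15 - 18 + 20)·√19 = 25*√19

25*√19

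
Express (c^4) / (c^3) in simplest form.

c

Quotient: c^1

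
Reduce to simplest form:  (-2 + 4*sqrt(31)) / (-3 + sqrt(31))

(5*sqrt(31) + 59)/11

Multiply numerator and denominator by -sqrt(31) - 3.
Denominator becomes -22; numerator becomes -118 - 10*sqrt(31).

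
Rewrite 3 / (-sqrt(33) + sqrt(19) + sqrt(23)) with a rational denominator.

(-27*sqrt(33) + 87*sqrt(23) + 111*sqrt(19) + 6*sqrt(14421))/1667

Group as (sqrt(19) + sqrt(23)) - sqrt(33); multiply by (sqrt(19) + sqrt(23)) + sqrt(33), then rationalise the remaining surd.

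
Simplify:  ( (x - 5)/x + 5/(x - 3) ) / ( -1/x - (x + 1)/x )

Numerator: (x - 5)/x + 5/(x - 3) = (x^2 - 3*x + 15)/(x^2 - 3*x)
Denominator: -1/x - (x + 1)/x = (-x - 2)/x
Divide: ((x^2 - 3*x + 15)/(x^2 - 3*x)) · (x/(-x - 2)) = (-x^2 + 3*x - 15)/(x^2 - x - 6)

(-x^2 + 3*x - 15)/(x^2 - x - 6)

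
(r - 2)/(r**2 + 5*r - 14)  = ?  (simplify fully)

1/(r + 7)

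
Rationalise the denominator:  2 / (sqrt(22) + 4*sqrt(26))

Multiply numerator and denominator by -sqrt(22) + 4*sqrt(26).
Denominator becomes 394; numerator becomes -2*sqrt(22) + 8*sqrt(26).

(-sqrt(22) + 4*sqrt(26))/197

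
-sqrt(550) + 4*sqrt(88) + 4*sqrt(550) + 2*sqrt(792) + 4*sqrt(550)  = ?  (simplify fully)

55*sqrt(22)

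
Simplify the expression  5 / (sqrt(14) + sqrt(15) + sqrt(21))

Group as (sqrt(15) + sqrt(21)) + sqrt(14); multiply by (sqrt(15) + sqrt(21)) - sqrt(14), then rationalise the remaining surd.

(-105*sqrt(10) + 20*sqrt(21) + 50*sqrt(15) + 55*sqrt(14))/388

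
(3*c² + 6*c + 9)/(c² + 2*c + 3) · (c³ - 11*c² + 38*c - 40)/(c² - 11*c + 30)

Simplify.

(3*c² - 18*c + 24)/(c - 6)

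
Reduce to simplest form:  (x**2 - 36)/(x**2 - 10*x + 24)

Factor: x**2 - 36 = (x - 6)*(x + 6);  x**2 - 10*x + 24 = (x - 6)*(x - 4)
Cancel the common factor (x - 6).

(x + 6)/(x - 4)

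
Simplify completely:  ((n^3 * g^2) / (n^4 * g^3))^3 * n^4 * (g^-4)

n/g^7

Inside the bracket: (n^-1) * (g^-1)
Raise to the power 3: (n^-3) * (g^-3)
Multiply by n^4 * (g^-4): add exponents.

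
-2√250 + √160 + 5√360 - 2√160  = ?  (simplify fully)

2√250 = 10*√10; √160 = 4*√10; 5√360 = 30*√10; 2√160 = 8*√10
Combine: (-10 + 4 + 30 - 8)·√10 = 16*√10

16*√10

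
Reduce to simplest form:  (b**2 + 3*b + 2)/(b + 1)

b + 2

Factor: b**2 + 3*b + 2 = (b + 1)*(b + 2)
Cancel the common factor (b + 1).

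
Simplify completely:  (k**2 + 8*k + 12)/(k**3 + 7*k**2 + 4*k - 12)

1/(k - 1)

Factor: k**2 + 8*k + 12 = (k + 6)*(k + 2);  k**3 + 7*k**2 + 4*k - 12 = (k + 2)*(k + 6)*(k - 1)
Cancel the common factors (k + 6), (k + 2).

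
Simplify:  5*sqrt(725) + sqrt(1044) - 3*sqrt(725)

5*sqrt(725) = 25*sqrt(29); sqrt(1044) = 6*sqrt(29); 3*sqrt(725) = 15*sqrt(29)
Combine: (25 + 6 - 15)·sqrt(29) = 16*sqrt(29)

16*sqrt(29)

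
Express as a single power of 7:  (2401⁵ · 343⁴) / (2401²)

2401⁵ = 7^20; 343⁴ = 7^12; 2401² = 7^8
Combine exponents: 7^24

7^24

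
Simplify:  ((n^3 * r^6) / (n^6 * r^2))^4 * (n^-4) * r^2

Inside the bracket: (n^-3) * r^4
Raise to the power 4: (n^-12) * r^16
Multiply by (n^-4) * r^2: add exponents.

r^18/n^16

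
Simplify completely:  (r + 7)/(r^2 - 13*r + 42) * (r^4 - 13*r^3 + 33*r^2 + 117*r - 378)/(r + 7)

r^2 - 9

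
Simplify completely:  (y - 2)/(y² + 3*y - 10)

Factor: y² + 3*y - 10 = (y + 5)·(y - 2)
Cancel the common factor (y - 2).

1/(y + 5)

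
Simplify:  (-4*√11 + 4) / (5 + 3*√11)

Multiply numerator and denominator by -3*√11 + 5.
Denominator becomes -74; numerator becomes -32*√11 + 152.

(-76 + 16*√11)/37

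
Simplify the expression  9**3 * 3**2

9**3 = 3**6; 3**2 = 3**2
Combine exponents: 3**8

3**8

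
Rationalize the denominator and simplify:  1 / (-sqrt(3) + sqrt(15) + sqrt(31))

(-43*sqrt(3) - 13*sqrt(31) + 19*sqrt(15) + 6*sqrt(155))/11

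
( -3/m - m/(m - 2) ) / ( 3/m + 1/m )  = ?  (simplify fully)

Numerator: -3/m - m/(m - 2) = (-m² - 3*m + 6)/(m² - 2*m)
Denominator: 3/m + 1/m = 4/m
Divide: ((-m² - 3*m + 6)/(m² - 2*m)) · (m/4) = (-m² - 3*m + 6)/(4*m - 8)

(-m² - 3*m + 6)/(4*m - 8)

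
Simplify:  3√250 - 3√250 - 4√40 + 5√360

22*√10

3√250 = 15*√10; 3√250 = 15*√10; 4√40 = 8*√10; 5√360 = 30*√10
Combine: (15 - 15 - 8 + 30)·√10 = 22*√10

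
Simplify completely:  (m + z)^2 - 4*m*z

(m - z)^2

After expansion: m^2 - 2*m*z + z^2 — a perfect-square trinomial.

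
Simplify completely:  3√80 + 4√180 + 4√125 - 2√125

3√80 = 12*√5; 4√180 = 24*√5; 4√125 = 20*√5; 2√125 = 10*√5
Combine: (12 + 24 + 20 - 10)·√5 = 46*√5

46*√5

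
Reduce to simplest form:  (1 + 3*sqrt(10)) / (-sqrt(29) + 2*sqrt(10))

(sqrt(29) + 2*sqrt(10) + 3*sqrt(290) + 60)/11

Multiply numerator and denominator by sqrt(29) + 2*sqrt(10).
Denominator becomes 11; numerator becomes sqrt(29) + 2*sqrt(10) + 3*sqrt(290) + 60.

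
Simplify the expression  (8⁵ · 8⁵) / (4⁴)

8⁵ = 2^15; 8⁵ = 2^15; 4⁴ = 2^8
Combine exponents: 2^22

2^22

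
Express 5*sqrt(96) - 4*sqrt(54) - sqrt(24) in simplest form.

6*sqrt(6)

5*sqrt(96) = 20*sqrt(6); 4*sqrt(54) = 12*sqrt(6); sqrt(24) = 2*sqrt(6)
Combine: (20 - 12 - 2)·sqrt(6) = 6*sqrt(6)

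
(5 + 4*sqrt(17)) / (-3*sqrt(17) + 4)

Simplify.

Multiply numerator and denominator by 4 + 3*sqrt(17).
Denominator becomes -137; numerator becomes 31*sqrt(17) + 224.

(-224 - 31*sqrt(17))/137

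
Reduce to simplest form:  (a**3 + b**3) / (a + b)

a**2 - a*b + b**2

b**3 + a**3 = (a + b)(a**2 - a*b + b**2).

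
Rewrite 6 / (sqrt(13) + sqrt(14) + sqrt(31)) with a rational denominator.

(-3*sqrt(5642) - 6*sqrt(31) + 45*sqrt(14) + 48*sqrt(13))/178

Group as (sqrt(13) + sqrt(31)) + sqrt(14); multiply by (sqrt(13) + sqrt(31)) - sqrt(14), then rationalise the remaining surd.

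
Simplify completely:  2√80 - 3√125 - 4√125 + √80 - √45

-26*√5

2√80 = 8*√5; 3√125 = 15*√5; 4√125 = 20*√5; √80 = 4*√5; √45 = 3*√5
Combine: (8 - 15 - 20 + 4 - 3)·√5 = -26*√5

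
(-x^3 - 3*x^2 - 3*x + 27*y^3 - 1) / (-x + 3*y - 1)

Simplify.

Apply the difference-of-cubes factorisation and cancel (-x + 3*y - 1).

x^2 + 3*x*y + 2*x + 9*y^2 + 3*y + 1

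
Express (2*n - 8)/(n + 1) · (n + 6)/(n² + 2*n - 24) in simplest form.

Factor: 2*n - 8 = 2·(n - 4);  n² + 2*n - 24 = (n - 4)·(n + 6)
Cancel the common factors (n - 4), (n + 6).

2/(n + 1)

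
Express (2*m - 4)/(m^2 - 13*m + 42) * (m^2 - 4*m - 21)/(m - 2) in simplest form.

Factor: 2*m - 4 = 2*(m - 2);  m^2 - 13*m + 42 = (m - 7)*(m - 6);  m^2 - 4*m - 21 = (m + 3)*(m - 7)
Cancel the common factors (m - 7), (m - 2).

(2*m + 6)/(m - 6)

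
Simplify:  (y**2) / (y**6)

y**(-4)

Quotient: (y**-4)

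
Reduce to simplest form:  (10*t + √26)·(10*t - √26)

100*t² - 26

Product of conjugates: (P+Q)(P-Q) = P^2 - Q^2.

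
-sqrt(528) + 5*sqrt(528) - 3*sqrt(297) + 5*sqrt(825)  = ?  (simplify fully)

32*sqrt(33)

sqrt(528) = 4*sqrt(33); 5*sqrt(528) = 20*sqrt(33); 3*sqrt(297) = 9*sqrt(33); 5*sqrt(825) = 25*sqrt(33)
Combine: (-4 + 20 - 9 + 25)·sqrt(33) = 32*sqrt(33)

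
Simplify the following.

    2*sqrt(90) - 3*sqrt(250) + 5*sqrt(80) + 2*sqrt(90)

2*sqrt(90) = 6*sqrt(10); 3*sqrt(250) = 15*sqrt(10); 5*sqrt(80) = 20*sqrt(5); 2*sqrt(90) = 6*sqrt(10)

-3*sqrt(10) + 20*sqrt(5)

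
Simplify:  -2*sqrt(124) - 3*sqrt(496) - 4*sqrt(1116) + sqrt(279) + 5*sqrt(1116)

-7*sqrt(31)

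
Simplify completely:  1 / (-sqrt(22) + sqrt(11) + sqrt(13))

(-sqrt(22) + 10*sqrt(13) + 12*sqrt(11) + 11*sqrt(26))/284

Group as (sqrt(11) + sqrt(13)) - sqrt(22); multiply by (sqrt(11) + sqrt(13)) + sqrt(22), then rationalise the remaining surd.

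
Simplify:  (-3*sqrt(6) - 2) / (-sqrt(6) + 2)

Multiply numerator and denominator by 2 + sqrt(6).
Denominator becomes -2; numerator becomes -22 - 8*sqrt(6).

4*sqrt(6) + 11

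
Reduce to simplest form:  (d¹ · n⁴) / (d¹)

n⁴

Quotient: n⁴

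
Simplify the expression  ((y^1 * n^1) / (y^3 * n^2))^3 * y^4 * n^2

Inside the bracket: (y^-2) * (n^-1)
Raise to the power 3: (y^-6) * (n^-3)
Multiply by y^4 * n^2: add exponents.

1/(n*y^2)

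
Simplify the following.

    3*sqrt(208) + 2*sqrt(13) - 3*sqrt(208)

3*sqrt(208) = 12*sqrt(13); 2*sqrt(13) = 2*sqrt(13); 3*sqrt(208) = 12*sqrt(13)
Combine: (12 + 2 - 12)·sqrt(13) = 2*sqrt(13)

2*sqrt(13)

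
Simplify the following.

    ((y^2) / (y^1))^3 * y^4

Inside the bracket: y^1
Raise to the power 3: y^3
Multiply by y^4: add exponents.

y^7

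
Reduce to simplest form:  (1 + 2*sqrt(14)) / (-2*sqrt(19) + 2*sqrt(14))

Multiply numerator and denominator by 2*sqrt(14) + 2*sqrt(19).
Denominator becomes -20; numerator becomes 2*sqrt(14) + 2*sqrt(19) + 56 + 4*sqrt(266).

(-2*sqrt(266) - 28 - sqrt(19) - sqrt(14))/10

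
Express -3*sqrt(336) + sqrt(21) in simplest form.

3*sqrt(336) = 12*sqrt(21); sqrt(21) = sqrt(21)
Combine: (-12 + 1)·sqrt(21) = -11*sqrt(21)

-11*sqrt(21)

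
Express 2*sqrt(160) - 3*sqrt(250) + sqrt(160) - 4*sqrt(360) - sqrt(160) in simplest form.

2*sqrt(160) = 8*sqrt(10); 3*sqrt(250) = 15*sqrt(10); sqrt(160) = 4*sqrt(10); 4*sqrt(360) = 24*sqrt(10); sqrt(160) = 4*sqrt(10)
Combine: (8 - 15 + 4 - 24 - 4)·sqrt(10) = -31*sqrt(10)

-31*sqrt(10)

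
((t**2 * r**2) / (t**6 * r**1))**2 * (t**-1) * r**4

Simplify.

r**6/t**9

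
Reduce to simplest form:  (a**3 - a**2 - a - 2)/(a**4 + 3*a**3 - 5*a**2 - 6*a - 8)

Factor: a**3 - a**2 - a - 2 = (a - 2)*(a**2 + a + 1);  a**4 + 3*a**3 - 5*a**2 - 6*a - 8 = (a**2 + a + 1)*(a + 4)*(a - 2)
Cancel the common factors (a**2 + a + 1), (a - 2).

1/(a + 4)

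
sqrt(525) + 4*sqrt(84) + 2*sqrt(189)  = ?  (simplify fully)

19*sqrt(21)

sqrt(525) = 5*sqrt(21); 4*sqrt(84) = 8*sqrt(21); 2*sqrt(189) = 6*sqrt(21)
Combine: (5 + 8 + 6)·sqrt(21) = 19*sqrt(21)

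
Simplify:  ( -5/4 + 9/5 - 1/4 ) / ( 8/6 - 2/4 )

Numerator: -5/4 + 9/5 - 1/4 = 3/10
Denominator: 8/6 - 2/4 = 5/6
Divide: (3/10) · (6/5) = 9/25

9/25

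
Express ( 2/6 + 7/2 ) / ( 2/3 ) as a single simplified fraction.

23/4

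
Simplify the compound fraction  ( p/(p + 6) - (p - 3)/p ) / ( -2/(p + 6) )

(3*p - 18)/(2*p)

Numerator: p/(p + 6) - (p - 3)/p = (-3*p + 18)/(p^2 + 6*p)
Denominator: -2/(p + 6) = -2/(p + 6)
Divide: ((-3*p + 18)/(p^2 + 6*p)) · (-p/2 - 3) = (3*p - 18)/(2*p)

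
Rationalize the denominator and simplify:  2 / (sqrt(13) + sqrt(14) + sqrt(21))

(-7*sqrt(78) + 3*sqrt(21) + 10*sqrt(14) + 11*sqrt(13))/173

Group as (sqrt(14) + sqrt(21)) + sqrt(13); multiply by (sqrt(14) + sqrt(21)) - sqrt(13), then rationalise the remaining surd.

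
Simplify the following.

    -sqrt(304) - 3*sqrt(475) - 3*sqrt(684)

sqrt(304) = 4*sqrt(19); 3*sqrt(475) = 15*sqrt(19); 3*sqrt(684) = 18*sqrt(19)
Combine: (-4 - 15 - 18)·sqrt(19) = -37*sqrt(19)

-37*sqrt(19)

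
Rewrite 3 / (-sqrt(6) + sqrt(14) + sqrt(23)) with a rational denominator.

Group as (sqrt(14) + sqrt(23)) - sqrt(6); multiply by (sqrt(14) + sqrt(23)) + sqrt(6), then rationalise the remaining surd.

(-31*sqrt(6) - 3*sqrt(23) + 15*sqrt(14) + 4*sqrt(483))/109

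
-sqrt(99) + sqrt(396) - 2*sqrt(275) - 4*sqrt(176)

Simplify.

-23*sqrt(11)

sqrt(99) = 3*sqrt(11); sqrt(396) = 6*sqrt(11); 2*sqrt(275) = 10*sqrt(11); 4*sqrt(176) = 16*sqrt(11)
Combine: (-3 + 6 - 10 - 16)·sqrt(11) = -23*sqrt(11)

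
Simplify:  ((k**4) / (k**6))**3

k**(-6)

Inside the bracket: (k**-2)
Raise to the power 3: (k**-6)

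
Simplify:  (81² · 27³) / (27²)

81² = 3^8; 27³ = 3^9; 27² = 3^6
Combine exponents: 3^11

3^11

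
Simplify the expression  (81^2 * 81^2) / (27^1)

81^2 = 3^8; 81^2 = 3^8; 27^1 = 3^3
Combine exponents: 3^13

3^13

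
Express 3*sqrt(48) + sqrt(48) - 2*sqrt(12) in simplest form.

3*sqrt(48) = 12*sqrt(3); sqrt(48) = 4*sqrt(3); 2*sqrt(12) = 4*sqrt(3)
Combine: (12 + 4 - 4)·sqrt(3) = 12*sqrt(3)

12*sqrt(3)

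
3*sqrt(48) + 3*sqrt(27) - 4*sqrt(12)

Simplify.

13*sqrt(3)

3*sqrt(48) = 12*sqrt(3); 3*sqrt(27) = 9*sqrt(3); 4*sqrt(12) = 8*sqrt(3)
Combine: (12 + 9 - 8)·sqrt(3) = 13*sqrt(3)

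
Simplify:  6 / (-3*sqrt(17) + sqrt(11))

Multiply numerator and denominator by sqrt(11) + 3*sqrt(17).
Denominator becomes -142; numerator becomes 6*sqrt(11) + 18*sqrt(17).

(-9*sqrt(17) - 3*sqrt(11))/71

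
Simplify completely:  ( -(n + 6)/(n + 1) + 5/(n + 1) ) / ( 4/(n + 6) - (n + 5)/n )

(n**2 + 6*n)/(n**2 + 7*n + 30)

Numerator: -(n + 6)/(n + 1) + 5/(n + 1) = -1
Denominator: 4/(n + 6) - (n + 5)/n = (-n**2 - 7*n - 30)/(n**2 + 6*n)
Divide: (-1) · ((n**2 + 6*n)/(-n**2 - 7*n - 30)) = (n**2 + 6*n)/(n**2 + 7*n + 30)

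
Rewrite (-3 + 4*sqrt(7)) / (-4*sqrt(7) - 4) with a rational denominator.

(-31 + 7*sqrt(7))/24

Multiply numerator and denominator by -4 + 4*sqrt(7).
Denominator becomes -96; numerator becomes -28*sqrt(7) + 124.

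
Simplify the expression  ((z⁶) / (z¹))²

Inside the bracket: z⁵
Raise to the power 2: z^10

z^10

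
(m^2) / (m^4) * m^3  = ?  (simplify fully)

Quotient: (m^-2)
Multiply by m^3: add exponents.

m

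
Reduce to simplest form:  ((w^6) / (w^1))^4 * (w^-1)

Inside the bracket: w^5
Raise to the power 4: w^20
Multiply by (w^-1): add exponents.

w^19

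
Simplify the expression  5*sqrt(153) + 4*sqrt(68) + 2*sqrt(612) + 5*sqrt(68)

5*sqrt(153) = 15*sqrt(17); 4*sqrt(68) = 8*sqrt(17); 2*sqrt(612) = 12*sqrt(17); 5*sqrt(68) = 10*sqrt(17)
Combine: (15 + 8 + 12 + 10)·sqrt(17) = 45*sqrt(17)

45*sqrt(17)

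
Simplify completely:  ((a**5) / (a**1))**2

a**8

Inside the bracket: a**4
Raise to the power 2: a**8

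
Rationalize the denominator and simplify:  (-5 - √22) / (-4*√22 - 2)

(13 + 3*√22)/58

Multiply numerator and denominator by -2 + 4*√22.
Denominator becomes -348; numerator becomes -18*√22 - 78.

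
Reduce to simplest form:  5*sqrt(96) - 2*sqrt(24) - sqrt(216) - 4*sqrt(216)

5*sqrt(96) = 20*sqrt(6); 2*sqrt(24) = 4*sqrt(6); sqrt(216) = 6*sqrt(6); 4*sqrt(216) = 24*sqrt(6)
Combine: (20 - 4 - 6 - 24)·sqrt(6) = -14*sqrt(6)

-14*sqrt(6)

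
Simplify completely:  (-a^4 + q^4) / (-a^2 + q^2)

Factor q^4 - a^4 and cancel (-a^2 + q^2).

a^2 + q^2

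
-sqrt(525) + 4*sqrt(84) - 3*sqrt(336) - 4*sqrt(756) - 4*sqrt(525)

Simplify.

-53*sqrt(21)

sqrt(525) = 5*sqrt(21); 4*sqrt(84) = 8*sqrt(21); 3*sqrt(336) = 12*sqrt(21); 4*sqrt(756) = 24*sqrt(21); 4*sqrt(525) = 20*sqrt(21)
Combine: (-5 + 8 - 12 - 24 - 20)·sqrt(21) = -53*sqrt(21)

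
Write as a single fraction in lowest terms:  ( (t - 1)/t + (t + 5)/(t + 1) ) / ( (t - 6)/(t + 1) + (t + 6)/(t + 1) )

Numerator: (t - 1)/t + (t + 5)/(t + 1) = (2*t**2 + 5*t - 1)/(t**2 + t)
Denominator: (t - 6)/(t + 1) + (t + 6)/(t + 1) = 2*t/(t + 1)
Divide: ((2*t**2 + 5*t - 1)/(t**2 + t)) · ((t + 1)/(2*t)) = (2*t**2 + 5*t - 1)/(2*t**2)

(2*t**2 + 5*t - 1)/(2*t**2)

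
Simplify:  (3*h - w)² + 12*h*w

(3*h + w)²

Expand the square and combine the 12*h*w term.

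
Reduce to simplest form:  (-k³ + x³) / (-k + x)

Apply the difference-of-cubes factorisation and cancel (-k + x).

k² + k*x + x²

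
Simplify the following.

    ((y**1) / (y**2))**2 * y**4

Inside the bracket: (y**-1)
Raise to the power 2: (y**-2)
Multiply by y**4: add exponents.

y**2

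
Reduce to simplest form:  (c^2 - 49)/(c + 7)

Factor: c^2 - 49 = (c - 7)*(c + 7)
Cancel the common factor (c + 7).

c - 7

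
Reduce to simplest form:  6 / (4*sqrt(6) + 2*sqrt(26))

Multiply numerator and denominator by -2*sqrt(26) + 4*sqrt(6).
Denominator becomes -8; numerator becomes -12*sqrt(26) + 24*sqrt(6).

(-6*sqrt(6) + 3*sqrt(26))/2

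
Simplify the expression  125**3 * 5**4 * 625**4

5**29

125**3 = 5**9; 5**4 = 5**4; 625**4 = 5**16
Combine exponents: 5**29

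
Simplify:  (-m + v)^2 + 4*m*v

(m + v)^2

Expand the square and combine the 4*m*v term.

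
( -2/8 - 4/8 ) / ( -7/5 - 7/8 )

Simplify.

Numerator: -2/8 - 4/8 = -3/4
Denominator: -7/5 - 7/8 = -91/40
Divide: (-3/4) · (-40/91) = 30/91

30/91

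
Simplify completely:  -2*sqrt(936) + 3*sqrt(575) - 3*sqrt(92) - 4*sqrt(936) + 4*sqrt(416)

2*sqrt(936) = 12*sqrt(26); 3*sqrt(575) = 15*sqrt(23); 3*sqrt(92) = 6*sqrt(23); 4*sqrt(936) = 24*sqrt(26); 4*sqrt(416) = 16*sqrt(26)

-20*sqrt(26) + 9*sqrt(23)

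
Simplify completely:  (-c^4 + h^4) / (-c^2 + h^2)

-c^4 + h^4 factors as -(c - h)*(c + h)*(c^2 + h^2).

c^2 + h^2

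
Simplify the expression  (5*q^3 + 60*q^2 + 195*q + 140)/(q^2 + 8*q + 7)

Factor: 5*q^3 + 60*q^2 + 195*q + 140 = 5*(q + 4)*(q + 1)*(q + 7);  q^2 + 8*q + 7 = (q + 1)*(q + 7)
Cancel the common factors (q + 1), (q + 7).

5*q + 20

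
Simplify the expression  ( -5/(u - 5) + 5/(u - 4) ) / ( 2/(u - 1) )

Numerator: -5/(u - 5) + 5/(u - 4) = -5/(u^2 - 9*u + 20)
Denominator: 2/(u - 1) = 2/(u - 1)
Divide: (-5/(u^2 - 9*u + 20)) · (u/2 - 1/2) = (-5*u + 5)/(2*u^2 - 18*u + 40)

(-5*u + 5)/(2*u^2 - 18*u + 40)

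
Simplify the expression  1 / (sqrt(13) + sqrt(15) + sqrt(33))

(-6*sqrt(715) - 5*sqrt(33) + 31*sqrt(15) + 35*sqrt(13))/755

Group as (sqrt(13) + sqrt(15)) + sqrt(33); multiply by (sqrt(13) + sqrt(15)) - sqrt(33), then rationalise the remaining surd.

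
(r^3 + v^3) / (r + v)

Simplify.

Factor as (a+b)(a^2-ab+b^2) with a=r, b=v.

r^2 - r*v + v^2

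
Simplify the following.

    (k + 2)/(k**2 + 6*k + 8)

Factor: k**2 + 6*k + 8 = (k + 4)*(k + 2)
Cancel the common factor (k + 2).

1/(k + 4)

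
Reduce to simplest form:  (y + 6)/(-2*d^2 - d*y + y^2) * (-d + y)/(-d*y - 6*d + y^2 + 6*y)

1/(-2*d^2 - d*y + y^2)

Factor: -2*d^2 - d*y + y^2 = (-2*d + y)*(d + y);  -d*y - 6*d + y^2 + 6*y = (y + 6)*(-d + y)
Cancel the common factors (y + 6), (-d + y).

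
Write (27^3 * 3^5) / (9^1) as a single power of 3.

3^12

27^3 = 3^9; 3^5 = 3^5; 9^1 = 3^2
Combine exponents: 3^12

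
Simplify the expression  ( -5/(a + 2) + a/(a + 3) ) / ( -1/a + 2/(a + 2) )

Numerator: -5/(a + 2) + a/(a + 3) = (a² - 3*a - 15)/(a² + 5*a + 6)
Denominator: -1/a + 2/(a + 2) = (a - 2)/(a² + 2*a)
Divide: ((a² - 3*a - 15)/(a² + 5*a + 6)) · ((a² + 2*a)/(a - 2)) = (a³ - 3*a² - 15*a)/(a² + a - 6)

(a³ - 3*a² - 15*a)/(a² + a - 6)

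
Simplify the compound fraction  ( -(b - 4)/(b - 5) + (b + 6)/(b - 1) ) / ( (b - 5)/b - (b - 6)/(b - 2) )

(-6*b**3 + 46*b**2 - 68*b)/(b**3 - 16*b**2 + 65*b - 50)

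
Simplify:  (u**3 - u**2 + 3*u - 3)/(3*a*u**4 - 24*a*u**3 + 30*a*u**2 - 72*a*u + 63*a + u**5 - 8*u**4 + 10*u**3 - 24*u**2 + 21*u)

Factor: u**3 - u**2 + 3*u - 3 = (u**2 + 3)*(u - 1);  3*a*u**4 - 24*a*u**3 + 30*a*u**2 - 72*a*u + 63*a + u**5 - 8*u**4 + 10*u**3 - 24*u**2 + 21*u = (3*a + u)*(u - 7)*(u**2 + 3)*(u - 1)
Cancel the common factors (u**2 + 3), (u - 1).

1/(3*a*u - 21*a + u**2 - 7*u)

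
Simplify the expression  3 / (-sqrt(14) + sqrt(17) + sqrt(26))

Group as (sqrt(17) + sqrt(26)) - sqrt(14); multiply by (sqrt(17) + sqrt(26)) + sqrt(14), then rationalise the remaining surd.

(-29*sqrt(14) + 5*sqrt(26) + 23*sqrt(17) + 4*sqrt(1547))/309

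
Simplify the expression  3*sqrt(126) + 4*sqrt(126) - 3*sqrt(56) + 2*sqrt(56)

19*sqrt(14)

3*sqrt(126) = 9*sqrt(14); 4*sqrt(126) = 12*sqrt(14); 3*sqrt(56) = 6*sqrt(14); 2*sqrt(56) = 4*sqrt(14)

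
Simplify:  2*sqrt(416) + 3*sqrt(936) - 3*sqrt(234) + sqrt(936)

23*sqrt(26)

2*sqrt(416) = 8*sqrt(26); 3*sqrt(936) = 18*sqrt(26); 3*sqrt(234) = 9*sqrt(26); sqrt(936) = 6*sqrt(26)
Combine: (8 + 18 - 9 + 6)·sqrt(26) = 23*sqrt(26)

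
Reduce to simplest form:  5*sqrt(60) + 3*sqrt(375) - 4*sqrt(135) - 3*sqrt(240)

5*sqrt(60) = 10*sqrt(15); 3*sqrt(375) = 15*sqrt(15); 4*sqrt(135) = 12*sqrt(15); 3*sqrt(240) = 12*sqrt(15)
Combine: (10 + 15 - 12 - 12)·sqrt(15) = sqrt(15)

sqrt(15)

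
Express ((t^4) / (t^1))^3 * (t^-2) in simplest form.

Inside the bracket: t^3
Raise to the power 3: t^9
Multiply by (t^-2): add exponents.

t^7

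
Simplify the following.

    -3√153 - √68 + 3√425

3√153 = 9*√17; √68 = 2*√17; 3√425 = 15*√17
Combine: (-9 - 2 + 15)·√17 = 4*√17

4*√17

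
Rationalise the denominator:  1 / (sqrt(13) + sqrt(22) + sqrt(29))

(-sqrt(8294) + 3*sqrt(29) + 10*sqrt(22) + 19*sqrt(13))/554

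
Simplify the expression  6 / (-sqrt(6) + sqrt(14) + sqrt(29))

Group as (sqrt(14) + sqrt(29)) - sqrt(6); multiply by (sqrt(14) + sqrt(29)) + sqrt(6), then rationalise the remaining surd.

(-74*sqrt(6) - 18*sqrt(29) + 42*sqrt(14) + 8*sqrt(609))/85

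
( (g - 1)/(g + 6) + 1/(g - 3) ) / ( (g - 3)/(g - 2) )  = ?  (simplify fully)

Numerator: (g - 1)/(g + 6) + 1/(g - 3) = (g² - 3*g + 9)/(g² + 3*g - 18)
Denominator: (g - 3)/(g - 2) = (g - 3)/(g - 2)
Divide: ((g² - 3*g + 9)/(g² + 3*g - 18)) · ((g - 2)/(g - 3)) = (g³ - 5*g² + 15*g - 18)/(g³ - 27*g + 54)

(g³ - 5*g² + 15*g - 18)/(g³ - 27*g + 54)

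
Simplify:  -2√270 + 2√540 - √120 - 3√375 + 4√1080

2√270 = 6*√30; 2√540 = 12*√15; √120 = 2*√30; 3√375 = 15*√15; 4√1080 = 24*√30

-3*√15 + 16*√30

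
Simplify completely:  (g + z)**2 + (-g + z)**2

2*g**2 + 2*z**2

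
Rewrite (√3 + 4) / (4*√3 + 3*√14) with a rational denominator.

(-16*√3 - 12 + 3*√42 + 12*√14)/78

Multiply numerator and denominator by -3*√14 + 4*√3.
Denominator becomes -78; numerator becomes -12*√14 - 3*√42 + 12 + 16*√3.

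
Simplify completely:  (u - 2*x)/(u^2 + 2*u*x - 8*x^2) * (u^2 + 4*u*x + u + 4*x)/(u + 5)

(u + 1)/(u + 5)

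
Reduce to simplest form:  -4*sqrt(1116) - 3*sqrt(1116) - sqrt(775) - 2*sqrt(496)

4*sqrt(1116) = 24*sqrt(31); 3*sqrt(1116) = 18*sqrt(31); sqrt(775) = 5*sqrt(31); 2*sqrt(496) = 8*sqrt(31)
Combine: (-24 - 18 - 5 - 8)·sqrt(31) = -55*sqrt(31)

-55*sqrt(31)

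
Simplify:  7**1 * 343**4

7**1 = 7**1; 343**4 = 7**12
Combine exponents: 7**13

7**13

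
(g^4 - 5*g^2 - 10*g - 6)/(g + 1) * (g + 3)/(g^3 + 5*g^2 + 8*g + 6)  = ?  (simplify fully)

g - 3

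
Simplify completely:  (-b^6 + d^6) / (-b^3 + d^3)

b^3 + d^3

Difference of sixth powers: factor out (-b^3 + d^3).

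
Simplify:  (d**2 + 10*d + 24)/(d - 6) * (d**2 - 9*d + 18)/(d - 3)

d**2 + 10*d + 24

Factor: d**2 + 10*d + 24 = (d + 6)*(d + 4);  d**2 - 9*d + 18 = (d - 6)*(d - 3)
Cancel the common factors (d - 3), (d - 6).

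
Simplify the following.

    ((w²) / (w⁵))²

Inside the bracket: (w^-3)
Raise to the power 2: (w^-6)

w^(-6)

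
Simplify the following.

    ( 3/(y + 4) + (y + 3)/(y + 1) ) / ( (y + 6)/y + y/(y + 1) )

(y³ + 10*y² + 15*y)/(2*y³ + 15*y² + 34*y + 24)

Numerator: 3/(y + 4) + (y + 3)/(y + 1) = (y² + 10*y + 15)/(y² + 5*y + 4)
Denominator: (y + 6)/y + y/(y + 1) = (2*y² + 7*y + 6)/(y² + y)
Divide: ((y² + 10*y + 15)/(y² + 5*y + 4)) · ((y² + y)/(2*y² + 7*y + 6)) = (y³ + 10*y² + 15*y)/(2*y³ + 15*y² + 34*y + 24)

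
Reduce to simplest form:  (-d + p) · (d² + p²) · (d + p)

-d⁴ + p⁴

Telescope via difference of squares: (p+d)(p-d) = -d² + p², then repeat with the next factor.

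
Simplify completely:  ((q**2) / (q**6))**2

q**(-8)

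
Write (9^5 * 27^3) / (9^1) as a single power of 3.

3^17

9^5 = 3^10; 27^3 = 3^9; 9^1 = 3^2
Combine exponents: 3^17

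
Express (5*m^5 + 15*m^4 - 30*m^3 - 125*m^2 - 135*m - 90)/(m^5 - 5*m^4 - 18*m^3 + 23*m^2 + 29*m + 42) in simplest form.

(5*m^2 - 5*m - 30)/(m^2 - 9*m + 14)

Factor: 5*m^5 + 15*m^4 - 30*m^3 - 125*m^2 - 135*m - 90 = 5*(m^2 + m + 1)*(m - 3)*(m + 2)*(m + 3);  m^5 - 5*m^4 - 18*m^3 + 23*m^2 + 29*m + 42 = (m - 7)*(m^2 + m + 1)*(m - 2)*(m + 3)
Cancel the common factors (m^2 + m + 1), (m + 3).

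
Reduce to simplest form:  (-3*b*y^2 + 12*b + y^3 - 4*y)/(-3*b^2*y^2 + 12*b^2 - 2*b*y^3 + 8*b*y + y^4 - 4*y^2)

Factor: -3*b*y^2 + 12*b + y^3 - 4*y = (y - 2)*(y + 2)*(-3*b + y);  -3*b^2*y^2 + 12*b^2 - 2*b*y^3 + 8*b*y + y^4 - 4*y^2 = (y + 2)*(y - 2)*(-3*b + y)*(b + y)
Cancel the common factors (y - 2), (y + 2), (-3*b + y).

1/(b + y)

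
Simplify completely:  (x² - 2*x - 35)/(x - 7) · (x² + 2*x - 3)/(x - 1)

x² + 8*x + 15

Factor: x² - 2*x - 35 = (x + 5)·(x - 7);  x² + 2*x - 3 = (x + 3)·(x - 1)
Cancel the common factors (x - 1), (x - 7).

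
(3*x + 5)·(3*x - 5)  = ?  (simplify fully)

9*x² - 25

Difference of squares with P = 3*x, Q = 5.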